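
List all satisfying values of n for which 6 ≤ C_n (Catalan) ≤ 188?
4, 5, 6

Reasoning: C_3=5; C_4=14; C_5=42; C_6=132; C_7=429. So valid n = 4, 5, 6.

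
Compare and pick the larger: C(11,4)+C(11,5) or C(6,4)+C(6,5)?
C(11,4)+C(11,5)

Explanation: First=792, Second=21.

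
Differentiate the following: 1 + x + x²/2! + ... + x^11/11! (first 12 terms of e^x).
1 + x + x²/2! + ... + x^10/10!
Differentiating term by term gives the first 11 terms of e^x.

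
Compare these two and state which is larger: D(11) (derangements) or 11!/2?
D(11) = (11-1)·[D(10) + D(9)] = 10·[1,334,961 + 133,496] = 14,684,570; 11!/2 = 39,916,800/2 = 19,958,400.
Final answer: 11!/2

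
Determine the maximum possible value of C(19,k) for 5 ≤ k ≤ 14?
92,378

Reasoning: C(19,k) is maximised at the centre of the row: C(19,9) = 92,378.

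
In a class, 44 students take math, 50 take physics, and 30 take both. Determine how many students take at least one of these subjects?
64

Explanation: |A∪B| = |A|+|B|-|A∩B| = 44+50-30 = 64.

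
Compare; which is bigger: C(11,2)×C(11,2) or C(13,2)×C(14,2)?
C(13,2)×C(14,2)

Explanation: C(11,2)×C(11,2)=3,025, C(13,2)×C(14,2)=7,098.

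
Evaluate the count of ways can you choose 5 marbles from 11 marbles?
462

Solution: C(11,5) = 11! / (5! × (11-5)!)
         = 11! / (5! × 6!)
         = 462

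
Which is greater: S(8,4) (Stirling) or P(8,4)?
S(8,4)

Solution: S(8,4) = 4·S(7,4) + S(7,3) = 4·350 + 301 = 1,701; P(8,4) = 1,680.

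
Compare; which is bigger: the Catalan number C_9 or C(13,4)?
C_9

Explanation: C_9 = C(18,9)/(9+1) = 48,620/10 = 4,862; C(13,4) = 715.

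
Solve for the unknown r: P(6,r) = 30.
2

Solution: P(6,r) = 6·5·…·(6−r+1), a product of r factors. Multiplying down from 6: 6 = 6; 6·5 = 30 ✓ (2 factors). So r = 2.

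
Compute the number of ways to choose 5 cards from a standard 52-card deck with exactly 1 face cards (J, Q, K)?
1,096,680

12 face cards and 40 non-face cards: C(12,1) × C(40,4) = 12 × 91,390 = 1,096,680.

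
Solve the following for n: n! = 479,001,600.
12

Working:
n! is strictly increasing. 10! = 3,628,800, 11! = 39,916,800, 12! = 479,001,600 ✓. So n = 12.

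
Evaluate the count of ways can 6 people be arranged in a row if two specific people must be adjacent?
240
Treat pair as unit: (6-1)! arrangements × 2 internal orders = 240.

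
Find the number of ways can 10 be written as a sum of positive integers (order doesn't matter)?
42

Working:
Pentagonal recurrence p(n) = p(n−1) + p(n−2) − p(n−5) − p(n−7) + …: p(10) = p(9) + p(8) − p(5) − p(3) = 30 + 22 − 7 − 3 = 42.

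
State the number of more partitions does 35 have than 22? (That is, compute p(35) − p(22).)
13,881

Working:
Pentagonal recurrence p(n) = p(n−1) + p(n−2) − p(n−5) − p(n−7) + …: p(35) = p(34) + p(33) − p(30) − p(28) + p(23) + p(20) − p(13) − p(9) + p(0) = 12,310 + 10,143 − 5,604 − 3,718 + 1,255 + 627 − 101 − 30 + 1 = 14,883.
p(22) = p(21) + p(20) − p(17) − p(15) + p(10) + p(7) − p(0) = 792 + 627 − 297 − 176 + 42 + 15 − 1 = 1,002.
Difference = 14,883 − 1,002 = 13,881.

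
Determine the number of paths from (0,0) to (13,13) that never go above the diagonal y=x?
742,900

Reasoning: Counted by the Catalan number C_13: C_13 = C(26,13)/(13+1) = 10,400,600/14 = 742,900.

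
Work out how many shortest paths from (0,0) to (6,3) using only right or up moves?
84

Reasoning: Choose 6 rights from 9 moves: C(9,6) = 84.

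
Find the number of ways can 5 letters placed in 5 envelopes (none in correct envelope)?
44

Explanation: Using D(n) = (n-1)[D(n-1) + D(n-2)]:
D(5) = (5-1) × [D(4) + D(3)]
      = 4 × [9 + 2]
      = 4 × 11
      = 44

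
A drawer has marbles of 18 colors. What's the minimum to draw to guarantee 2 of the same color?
Worst case: 1 of each = 18. One more: 19.

Answer: 19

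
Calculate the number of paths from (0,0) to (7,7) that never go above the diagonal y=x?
429

Explanation: Counted by the Catalan number C_7: C_7 = C(14,7)/(7+1) = 3,432/8 = 429.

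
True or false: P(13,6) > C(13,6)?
True

Reasoning: P(13,6) = 1,235,520 and C(13,6) = 1,716; P(n,r) = r! × C(n,r) so P > C whenever r ≥ 2.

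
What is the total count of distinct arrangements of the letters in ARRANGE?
1,260
Word has 7 letters (A=2, R=2, N=1, G=1, E=1). Arrangements: 7!/Π(k!) = 1,260.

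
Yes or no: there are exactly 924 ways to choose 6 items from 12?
Yes

Solution: C(12,6) = 924.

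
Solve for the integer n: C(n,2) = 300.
25

Reasoning: C(n,2) = n(n−1)/2! is increasing in n, and n(n−1) = 2!·300 = 600 ≈ (n−0.5)^2 gives n ≈ 25.0. Check: C(23,2) = 253, C(24,2) = 276, C(25,2) = 300 ✓. So n = 25.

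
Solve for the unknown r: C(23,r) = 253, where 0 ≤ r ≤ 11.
2
C(23,r) is increasing for 0 ≤ r ≤ 11. Stepping up (C(23,r+1) = C(23,r)·(23−r)/(r+1)): C(23,1) = 23, C(23,2) = 253 ✓. So r = 2.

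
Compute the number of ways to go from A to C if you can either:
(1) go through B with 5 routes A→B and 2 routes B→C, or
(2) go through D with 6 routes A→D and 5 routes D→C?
40
Route via B: 5×2=10. Route via D: 6×5=30. Total: 40.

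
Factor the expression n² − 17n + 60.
Seek roots whose sum is 17 and product is 60: (5, 12). So n² − 17n + 60 = (n − 5)(n − 12).

Answer: (n − 5)(n − 12)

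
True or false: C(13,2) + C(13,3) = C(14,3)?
True

Solution: Pascal's identity C(n,k) + C(n,k+1) = C(n+1,k+1): 78 + 286 = 364 = C(14,3).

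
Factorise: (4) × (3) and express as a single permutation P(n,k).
Product of 2 consecutive descending integers starting at 4: P(4,2) = 4!/2! = 12.

Answer: P(4,2) = 4!/(2)!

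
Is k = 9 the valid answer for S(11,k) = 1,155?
Yes
S(11,9) = 9·S(10,9) + S(10,8) = 9·45 + 750 = 1,155, which equals 1,155.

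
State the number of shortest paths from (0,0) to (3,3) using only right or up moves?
20

Reasoning: Choose 3 rights from 6 moves: C(6,3) = 20.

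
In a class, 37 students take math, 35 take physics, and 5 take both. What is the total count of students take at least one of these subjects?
67

Solution: |A∪B| = |A|+|B|-|A∩B| = 37+35-5 = 67.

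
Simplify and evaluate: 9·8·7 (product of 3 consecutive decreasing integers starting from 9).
504
This is P(9,3) = 9!/(6)! = 504.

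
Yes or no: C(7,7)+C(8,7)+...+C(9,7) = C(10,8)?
Yes

Explanation: Hockey stick identity gives Σ = C(10,8) = 45; RHS C(10,8) = 45.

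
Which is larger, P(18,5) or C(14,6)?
P(18,5)=1,028,160, C(14,6)=3,003.

Answer: P(18,5)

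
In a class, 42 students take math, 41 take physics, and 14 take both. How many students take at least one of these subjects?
69

Working:
|A∪B| = |A|+|B|-|A∩B| = 42+41-14 = 69.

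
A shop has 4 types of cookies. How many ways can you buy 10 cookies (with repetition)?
286

Stars and bars: C(10+4-1, 10) = C(13, 10) = 286.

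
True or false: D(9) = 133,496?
True
Derangements of 9 elements: D(9) = (9-1)·[D(8) + D(7)] = 8·[14,833 + 1,854] = 133,496.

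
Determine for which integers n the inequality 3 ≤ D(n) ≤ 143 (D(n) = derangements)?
4, 5

Reasoning: Using D(n) = (n−1)[D(n−1) + D(n−2)] with D(1)=0, D(2)=1: D(3)=2; D(4)=9; D(5)=44; D(6)=265. So valid n = 4, 5.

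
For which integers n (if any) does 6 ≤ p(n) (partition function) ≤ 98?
5, 6, 7, 8, 9, 10, 11, 12

Solution: Tabulating p(n) via p(n) = p(n−1) + p(n−2) − p(n−5) − p(n−7) + …: p(4)=5; p(5)=7; p(6)=11; p(7)=15; p(8)=22; p(9)=30; p(10)=42; p(11)=56; p(12)=77; p(13)=101. So valid n = 5, 6, 7, 8, 9, 10, 11, 12.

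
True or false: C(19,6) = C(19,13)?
True

C(19,6) = C(19,19-6) by the symmetry property; both equal 27,132.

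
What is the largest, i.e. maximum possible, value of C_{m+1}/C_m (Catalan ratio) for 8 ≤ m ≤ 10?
7/2

Working:
C_{m+1}/C_m = 2(2m+1)/(m+2), which increases with m. Maximum at m = 10: 2·21/12 = 7/2.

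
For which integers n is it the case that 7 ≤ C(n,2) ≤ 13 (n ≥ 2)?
5

Explanation: C(4,2)=6; C(5,2)=10; C(6,2)=15. So valid n = 5.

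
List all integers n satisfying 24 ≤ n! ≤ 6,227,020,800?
n! is strictly increasing; 4! = 24 and 13! = 6,227,020,800, so valid n = 4, 5, 6, 7, 8, 9, 10, 11, 12, 13.
Final answer: 4, 5, 6, 7, 8, 9, 10, 11, 12, 13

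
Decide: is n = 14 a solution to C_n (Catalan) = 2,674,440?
Yes

Explanation: C_14 = C(28,14)/(14+1) = 40,116,600/15 = 2,674,440, which equals 2,674,440.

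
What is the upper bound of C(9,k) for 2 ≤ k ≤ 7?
C(9,k) is maximised at the centre of the row: C(9,4) = 126.

Answer: 126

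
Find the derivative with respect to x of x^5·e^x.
(5x^4 + x^5)e^x

Product rule: d/dx[x^5]·e^x + x^5·d/dx[e^x] = 5x^{4}e^x + x^5e^x.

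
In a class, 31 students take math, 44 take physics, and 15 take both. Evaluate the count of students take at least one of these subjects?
|A∪B| = |A|+|B|-|A∩B| = 31+44-15 = 60.
Final answer: 60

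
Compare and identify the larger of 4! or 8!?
8!

Explanation: 4!=24, 8!=40,320. 8! > 4!.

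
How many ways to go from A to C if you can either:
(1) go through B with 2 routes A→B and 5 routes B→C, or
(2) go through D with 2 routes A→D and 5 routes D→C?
20

Solution: Route via B: 2×5=10. Route via D: 2×5=10. Total: 20.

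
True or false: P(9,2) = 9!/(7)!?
True

Reasoning: Permutation formula P(n,k) = n!/(n-k)!: 9!/7! = 362,880/5,040 = 72 = P(9,2). The statement holds.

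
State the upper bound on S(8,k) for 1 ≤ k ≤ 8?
1,701

Reasoning: Row S(8,k) for k = 1..8 (via S(n,k) = k·S(n−1,k) + S(n−1,k−1)): 1, 127, 966, 1,701, 1,050, 266, 28, 1. The row is unimodal; maximum at k = 4: 1,701.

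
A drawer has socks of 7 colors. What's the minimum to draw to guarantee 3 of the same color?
15

Working:
Worst case: 2 of each = 14. One more: 15.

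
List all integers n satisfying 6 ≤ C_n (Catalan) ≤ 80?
C_3=5; C_4=14; C_5=42; C_6=132. So valid n = 4, 5.

Answer: 4, 5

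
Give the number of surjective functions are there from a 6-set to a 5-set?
Onto functions = 5! × S(6,5)
First compute S(6,5) via recurrence:
Using the Stirling recurrence: S(n,k) = k·S(n-1,k) + S(n-1,k-1)
S(6,5) = 5·S(5,5) + S(5,4)
         = 5·1 + 10
         = 5 + 10
         = 15
Then: 120 × 15 = 1,800
Final answer: 1,800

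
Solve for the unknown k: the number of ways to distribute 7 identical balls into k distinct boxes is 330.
5

Working:
Stars and bars: the count is C(7+k−1, k−1), increasing in k. k=3: C(9,2) = 36, k=4: C(10,3) = 120, k=5: C(11,4) = 330 ✓. So k = 5.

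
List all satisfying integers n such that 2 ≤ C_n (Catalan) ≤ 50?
2, 3, 4, 5

Solution: C_1=1; C_2=2; C_3=5; C_4=14; C_5=42; C_6=132. So valid n = 2, 3, 4, 5.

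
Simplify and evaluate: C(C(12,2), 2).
2,145

Solution: C(12,2) = 66, then C(66, 2) = 2,145.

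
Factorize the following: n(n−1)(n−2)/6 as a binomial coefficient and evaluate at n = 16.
n(n−1)(n−2)/6 = n!/(3!(n−3)!) = C(n,3). At n = 16: C(16,3) = 560.
Final answer: C(n,3); C(16,3) = 560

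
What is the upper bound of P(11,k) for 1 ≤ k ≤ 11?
P(11,k) increases in k, so maximum at k = 11: 11! = 39,916,800.
Final answer: 39,916,800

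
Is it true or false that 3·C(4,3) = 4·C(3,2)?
True

Reasoning: Absorption identity k·C(n,k) = n·C(n-1,k-1). LHS = 3·4 = 12; RHS = 4·3 = 12.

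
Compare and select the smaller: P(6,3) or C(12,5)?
P(6,3)

Working:
P(6,3)=120, C(12,5)=792.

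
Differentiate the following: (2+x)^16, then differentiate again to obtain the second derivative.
240(2+x)^14

First derivative: 16(2+x)^{15}. Second derivative: 16·15·(2+x)^{14} = 240(2+x)^{14}.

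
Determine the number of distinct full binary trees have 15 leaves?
2,674,440

Explanation: Using the Catalan number formula: C_n = C(2n, n) / (n+1)
C_14 = C(28, 14) / (14+1)
     = 40116600 / 15
     = 2,674,440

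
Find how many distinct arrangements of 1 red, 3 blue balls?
Multinomial: 4!/(1! × 3!) = 4.
Final answer: 4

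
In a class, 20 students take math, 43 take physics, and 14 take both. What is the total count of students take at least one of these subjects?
49
|A∪B| = |A|+|B|-|A∩B| = 20+43-14 = 49.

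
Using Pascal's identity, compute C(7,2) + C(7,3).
56

C(7,2) + C(7,3) = C(8,3) = 56.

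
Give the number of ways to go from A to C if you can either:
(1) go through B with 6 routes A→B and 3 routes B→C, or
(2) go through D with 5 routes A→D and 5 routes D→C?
43

Reasoning: Route via B: 6×3=18. Route via D: 5×5=25. Total: 43.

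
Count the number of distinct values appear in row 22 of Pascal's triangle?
Row 22 has entries C(22,0)..C(22,22); by symmetry C(22,k)=C(22,22-k), giving 12 distinct values.

Answer: 12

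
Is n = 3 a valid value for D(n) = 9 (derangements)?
No

Working:
D(3) = (3-1)·[D(2) + D(1)] = 2·[1 + 0] = 2, which does not equal 9.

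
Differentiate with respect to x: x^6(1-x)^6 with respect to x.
Product rule: 6x^{5}(1-x)^{6} + x^6·(-6)(1-x)^{5}.
Final answer: 6x^5(1-x)^6 - 6x^6(1-x)^5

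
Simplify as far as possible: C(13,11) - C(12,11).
66

C(13,11) - C(12,11) = C(12,10) = 66.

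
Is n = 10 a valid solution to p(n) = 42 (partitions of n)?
Pentagonal recurrence p(n) = p(n−1) + p(n−2) − p(n−5) − p(n−7) + …: p(10) = p(9) + p(8) − p(5) − p(3) = 30 + 22 − 7 − 3 = 42, which equals 42.
Final answer: Yes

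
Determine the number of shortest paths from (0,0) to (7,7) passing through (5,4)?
1,260

Working:
To (5,4): C(9,5)=126. From there: C(5,2)=10. Total: 1,260.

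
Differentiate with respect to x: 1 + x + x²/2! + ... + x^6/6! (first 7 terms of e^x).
1 + x + x²/2! + ... + x^5/5!

Solution: Differentiating term by term gives the first 6 terms of e^x.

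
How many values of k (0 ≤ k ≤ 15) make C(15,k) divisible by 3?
10
Checking C(15,k) mod 3 for k = 0..15: divisible at k = 1, 2, 4, 5, 7, 8, 10, 11, 13, 14. That's 10 values.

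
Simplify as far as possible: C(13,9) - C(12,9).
495

Solution: C(13,9) - C(12,9) = C(12,8) = 495.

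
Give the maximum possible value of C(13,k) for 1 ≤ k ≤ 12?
1,716

Reasoning: C(13,k) is maximised at the centre of the row: C(13,6) = 1,716.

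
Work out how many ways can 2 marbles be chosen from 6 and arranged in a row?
30
P(6,2) = 6!/(6-2)! = 30.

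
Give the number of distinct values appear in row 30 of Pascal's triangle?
16

Solution: Row 30 has entries C(30,0)..C(30,30); by symmetry C(30,k)=C(30,30-k), giving 16 distinct values.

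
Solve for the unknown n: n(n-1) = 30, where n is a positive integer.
6

Solution: n² − n − 30 = 0, so n = (1 ± √(1 + 4·30))/2 = (1 ± √121)/2 = (1 ± 11)/2, i.e. n = 6 or n = -5. Taking the positive root, n = 6 (check: 6×5 = 30).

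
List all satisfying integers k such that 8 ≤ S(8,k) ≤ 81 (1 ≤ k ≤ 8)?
S(8,1)=1; S(8,2)=127; S(8,3)=966; S(8,4)=1,701; S(8,5)=1,050; S(8,6)=266; S(8,7)=28; S(8,8)=1. So valid k = 7.

Answer: 7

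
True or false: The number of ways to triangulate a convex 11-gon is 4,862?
Triangulations of a convex 11-gon are counted by the Catalan number C_9: C_9 = C(18,9)/(9+1) = 48,620/10 = 4,862.
Final answer: True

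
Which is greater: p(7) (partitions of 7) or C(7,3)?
Pentagonal recurrence p(n) = p(n−1) + p(n−2) − p(n−5) − p(n−7) + …: p(7) = p(6) + p(5) − p(2) − p(0) = 11 + 7 − 2 − 1 = 15; C(7,3) = 35.
Final answer: C(7,3)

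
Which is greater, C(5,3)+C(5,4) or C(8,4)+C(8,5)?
C(8,4)+C(8,5)

Working:
First=15, Second=126.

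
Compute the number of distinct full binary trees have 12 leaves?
Using the Catalan number formula: C_n = C(2n, n) / (n+1)
C_11 = C(22, 11) / (11+1)
     = 705432 / 12
     = 58,786
Final answer: 58,786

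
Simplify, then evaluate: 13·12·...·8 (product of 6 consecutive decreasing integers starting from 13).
1,235,520
This is P(13,6) = 13!/(7)! = 1,235,520.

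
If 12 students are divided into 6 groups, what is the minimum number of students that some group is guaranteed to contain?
2

Pigeonhole: ⌈12/6⌉ = 2.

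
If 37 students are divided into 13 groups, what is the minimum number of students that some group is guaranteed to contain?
Pigeonhole: ⌈37/13⌉ = 3.
Final answer: 3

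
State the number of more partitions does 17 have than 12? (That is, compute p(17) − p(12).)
220

Solution: Pentagonal recurrence p(n) = p(n−1) + p(n−2) − p(n−5) − p(n−7) + …: p(17) = p(16) + p(15) − p(12) − p(10) + p(5) + p(2) = 231 + 176 − 77 − 42 + 7 + 2 = 297.
p(12) = p(11) + p(10) − p(7) − p(5) + p(0) = 56 + 42 − 15 − 7 + 1 = 77.
Difference = 297 − 77 = 220.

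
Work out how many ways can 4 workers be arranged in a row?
24

Working:
Arrangements of 4 distinct objects: 4! = 24.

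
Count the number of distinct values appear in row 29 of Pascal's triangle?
15

Row 29 has entries C(29,0)..C(29,29); by symmetry C(29,k)=C(29,29-k), giving 15 distinct values.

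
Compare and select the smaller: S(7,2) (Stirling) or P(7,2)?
S(7,2) = 2·S(6,2) + S(6,1) = 2·31 + 1 = 63; P(7,2) = 42.
Final answer: P(7,2)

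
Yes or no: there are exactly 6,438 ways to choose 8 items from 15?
C(15,8) = 6,435 ≠ 6438.

Answer: No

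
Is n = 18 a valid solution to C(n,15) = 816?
C(18,15) = 18·17·16·15·14·13·12·11·10·9·8·7·6·5·4/15! = 1,067,062,284,288,000/1,307,674,368,000 = 816, which equals 816.
Final answer: Yes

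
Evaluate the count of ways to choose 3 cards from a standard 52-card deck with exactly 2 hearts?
3,042

Solution: 13 hearts and 39 non-hearts: C(13,2) × C(39,1) = 78 × 39 = 3,042.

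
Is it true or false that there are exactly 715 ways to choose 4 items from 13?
True

Working:
C(13,4) = 715.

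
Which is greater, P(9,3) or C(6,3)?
P(9,3)
P(9,3)=504, C(6,3)=20.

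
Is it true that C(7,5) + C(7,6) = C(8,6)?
True

Solution: Pascal's identity: LHS = 21 + 7 = 28; RHS = C(8,6) = 28. Both sides agree, so the statement holds.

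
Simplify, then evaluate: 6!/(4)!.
30

Reasoning: This equals 6×5 = 30.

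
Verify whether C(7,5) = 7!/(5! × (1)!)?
The correct denominator is 5!×2!, giving C(7,5) = 21; the stated RHS is 7!/(5!×1!) = 42 ≠ 21, so the statement does not hold.
Final answer: False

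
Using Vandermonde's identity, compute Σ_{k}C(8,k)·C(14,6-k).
74,613

Solution: = C(8+14,6) = C(22,6) = 74,613.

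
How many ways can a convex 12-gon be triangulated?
16,796

Explanation: Using the Catalan number formula: C_n = C(2n, n) / (n+1)
C_10 = C(20, 10) / (10+1)
     = 184756 / 11
     = 16,796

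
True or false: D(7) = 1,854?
True

Explanation: Derangements of 7 elements: D(7) = (7-1)·[D(6) + D(5)] = 6·[265 + 44] = 1,854.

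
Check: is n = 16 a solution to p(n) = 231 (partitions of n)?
Yes

Solution: Pentagonal recurrence p(n) = p(n−1) + p(n−2) − p(n−5) − p(n−7) + …: p(16) = p(15) + p(14) − p(11) − p(9) + p(4) + p(1) = 176 + 135 − 56 − 30 + 5 + 1 = 231, which equals 231.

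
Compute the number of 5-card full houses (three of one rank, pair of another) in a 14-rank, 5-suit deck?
18,200
Triple rank: 14. Triple suits: C(5,3)=10. Pair rank: 13. Pair suits: C(5,2)=10. Total: 18,200.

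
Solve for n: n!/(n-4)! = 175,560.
22

Working:
n!/(n-4)! = n×(n-1)×(n-2)×(n-3), a product of 4 consecutive integers ≈ (n−1.5)^4. 175,560^(1/4) + 1.5 ≈ 22.0; check n = 22: 22×21×20×19 = 175,560 ✓. So n = 22.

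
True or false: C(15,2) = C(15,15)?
False
C(15,2) = 105 but C(15,15) = 1; symmetry gives C(15,2) = C(15,13), not C(15,15).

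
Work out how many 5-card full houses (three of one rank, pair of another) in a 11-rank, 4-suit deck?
Triple rank: 11. Triple suits: C(4,3)=4. Pair rank: 10. Pair suits: C(4,2)=6. Total: 2,640.
Final answer: 2,640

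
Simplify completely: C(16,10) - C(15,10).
5,005
C(16,10) - C(15,10) = C(15,9) = 5,005.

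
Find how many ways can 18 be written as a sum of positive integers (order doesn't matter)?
385

Working:
Pentagonal recurrence p(n) = p(n−1) + p(n−2) − p(n−5) − p(n−7) + …: p(18) = p(17) + p(16) − p(13) − p(11) + p(6) + p(3) = 297 + 231 − 101 − 56 + 11 + 3 = 385.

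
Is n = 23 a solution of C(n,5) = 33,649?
Yes

Solution: C(23,5) = 23·22·21·20·19/5! = 4,037,880/120 = 33,649, which equals 33,649.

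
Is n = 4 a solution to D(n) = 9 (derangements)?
Yes

Reasoning: D(4) = (4-1)·[D(3) + D(2)] = 3·[2 + 1] = 9, which equals 9.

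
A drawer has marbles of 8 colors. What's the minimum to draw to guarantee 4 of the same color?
Worst case: 3 of each = 24. One more: 25.
Final answer: 25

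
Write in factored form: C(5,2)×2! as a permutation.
P(5,2)

Reasoning: C(5,2)×2! = [5!/(2!(3)!)]×2! = 5!/(3)! = P(5,2) = 20.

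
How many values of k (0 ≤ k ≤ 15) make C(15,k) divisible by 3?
10

Solution: Checking C(15,k) mod 3 for k = 0..15: divisible at k = 1, 2, 4, 5, 7, 8, 10, 11, 13, 14. That's 10 values.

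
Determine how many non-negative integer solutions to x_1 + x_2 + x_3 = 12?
91

Reasoning: C(12+3-1, 3-1) = 91.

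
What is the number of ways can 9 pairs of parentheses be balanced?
Using the Catalan number formula: C_n = C(2n, n) / (n+1)
C_9 = C(18, 9) / (9+1)
     = 48620 / 10
     = 4,862

Answer: 4,862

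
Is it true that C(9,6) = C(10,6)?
False

Working:
LHS = C(9,6) = 84; RHS = C(10,6) = 210. 84 ≠ 210, so the statement does not hold.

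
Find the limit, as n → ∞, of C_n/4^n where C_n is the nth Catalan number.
0

Reasoning: C_n ~ 4^n/(n^(3/2)√π), so n^0·C_n/4^n ~ n^(0 − 3/2)/√π → 0.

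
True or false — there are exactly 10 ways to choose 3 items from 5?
True

Reasoning: C(5,3) = 10.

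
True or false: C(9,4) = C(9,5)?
True

Solution: C(9,4) = C(9,9-4) by the symmetry property; both equal 126.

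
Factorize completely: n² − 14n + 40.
(n − 4)(n − 10)

Working:
Seek roots whose sum is 14 and product is 40: (4, 10). So n² − 14n + 40 = (n − 4)(n − 10).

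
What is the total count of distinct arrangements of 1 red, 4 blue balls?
5

Explanation: Multinomial: 5!/(1! × 4!) = 5.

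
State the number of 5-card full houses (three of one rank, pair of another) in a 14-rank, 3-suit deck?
546

Solution: Triple rank: 14. Triple suits: C(3,3)=1. Pair rank: 13. Pair suits: C(3,2)=3. Total: 546.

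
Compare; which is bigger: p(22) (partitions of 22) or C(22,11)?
C(22,11)
Pentagonal recurrence p(n) = p(n−1) + p(n−2) − p(n−5) − p(n−7) + …: p(22) = p(21) + p(20) − p(17) − p(15) + p(10) + p(7) − p(0) = 792 + 627 − 297 − 176 + 42 + 15 − 1 = 1,002; C(22,11) = 705,432.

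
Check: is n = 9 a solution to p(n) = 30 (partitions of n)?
Yes

Explanation: Pentagonal recurrence p(n) = p(n−1) + p(n−2) − p(n−5) − p(n−7) + …: p(9) = p(8) + p(7) − p(4) − p(2) = 22 + 15 − 5 − 2 = 30, which equals 30.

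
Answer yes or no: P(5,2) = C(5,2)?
No

Reasoning: P(5,2) = 20 but C(5,2) = 10; they differ by a factor of 2! = 2, so the statement does not hold.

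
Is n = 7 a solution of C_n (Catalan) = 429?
Yes
C_7 = C(14,7)/(7+1) = 3,432/8 = 429, which equals 429.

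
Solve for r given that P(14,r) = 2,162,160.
6

P(14,r) = 14·13·…·(14−r+1), a product of r factors. Multiplying down from 14: 14 = 14; 14·13 = 182; 14·13·12 = 2,184; 14·13·12·11 = 24,024; 14·13·12·11·10 = 240,240; 14·13·12·11·10·9 = 2,162,160 ✓ (6 factors). So r = 6.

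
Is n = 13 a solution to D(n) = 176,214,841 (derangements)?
D(13) = (13-1)·[D(12) + D(11)] = 12·[176,214,841 + 14,684,570] = 2,290,792,932, which does not equal 176,214,841.
Final answer: No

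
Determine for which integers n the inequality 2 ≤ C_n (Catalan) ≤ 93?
2, 3, 4, 5
C_1=1; C_2=2; C_3=5; C_4=14; C_5=42; C_6=132. So valid n = 2, 3, 4, 5.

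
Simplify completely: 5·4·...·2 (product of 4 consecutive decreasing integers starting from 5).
120

Working:
This is P(5,4) = 5!/(1)! = 120.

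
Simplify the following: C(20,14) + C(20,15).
By Pascal's identity: C(21,15) = 54,264.
Final answer: 54,264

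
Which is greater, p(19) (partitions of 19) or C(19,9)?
C(19,9)

Reasoning: Pentagonal recurrence p(n) = p(n−1) + p(n−2) − p(n−5) − p(n−7) + …: p(19) = p(18) + p(17) − p(14) − p(12) + p(7) + p(4) = 385 + 297 − 135 − 77 + 15 + 5 = 490; C(19,9) = 92,378.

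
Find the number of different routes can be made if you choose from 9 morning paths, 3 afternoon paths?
By the multiplication principle: 9 × 3 = 27.
Final answer: 27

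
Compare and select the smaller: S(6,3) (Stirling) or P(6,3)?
S(6,3) = 3·S(5,3) + S(5,2) = 3·25 + 15 = 90; P(6,3) = 120.
Final answer: S(6,3)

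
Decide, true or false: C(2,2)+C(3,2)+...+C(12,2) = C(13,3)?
True

Solution: Hockey stick identity gives Σ = C(13,3) = 286; RHS C(13,3) = 286.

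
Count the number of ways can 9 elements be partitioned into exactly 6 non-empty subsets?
2,646

This equals S(9,6), the Stirling number of the 2nd kind.
Using the Stirling recurrence: S(n,k) = k·S(n-1,k) + S(n-1,k-1)
S(9,6) = 6·S(8,6) + S(8,5)
         = 6·266 + 1050
         = 1596 + 1050
         = 2,646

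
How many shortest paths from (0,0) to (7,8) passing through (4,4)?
2,450
To (4,4): C(8,4)=70. From there: C(7,3)=35. Total: 2,450.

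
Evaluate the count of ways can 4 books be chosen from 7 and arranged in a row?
840
P(7,4) = 7!/(7-4)! = 840.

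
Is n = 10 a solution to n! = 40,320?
10! = 10·9! = 10·362,880 = 3,628,800, which does not equal 40,320.

Answer: No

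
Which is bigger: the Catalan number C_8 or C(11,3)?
C_8

Solution: C_8 = C(16,8)/(8+1) = 12,870/9 = 1,430; C(11,3) = 165.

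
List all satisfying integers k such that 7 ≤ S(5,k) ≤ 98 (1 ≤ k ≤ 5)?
S(5,1)=1; S(5,2)=15; S(5,3)=25; S(5,4)=10; S(5,5)=1. So valid k = 2, 3, 4.

Answer: 2, 3, 4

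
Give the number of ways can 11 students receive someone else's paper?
14,684,570

Solution: Using D(n) = (n-1)[D(n-1) + D(n-2)]:
D(11) = (11-1) × [D(10) + D(9)]
      = 10 × [1334961 + 133496]
      = 10 × 1468457
      = 14,684,570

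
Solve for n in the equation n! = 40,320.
8

Working:
n! is strictly increasing. 6! = 720, 7! = 5,040, 8! = 40,320 ✓. So n = 8.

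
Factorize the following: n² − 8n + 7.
(n − 1)(n − 7)

Working:
Seek roots whose sum is 8 and product is 7: (1, 7). So n² − 8n + 7 = (n − 1)(n − 7).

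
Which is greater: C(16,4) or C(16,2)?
C(16,4)=1,820, C(16,2)=120.
Final answer: C(16,4)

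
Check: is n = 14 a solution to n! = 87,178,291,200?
Yes

Reasoning: 14! = 14·13! = 14·6,227,020,800 = 87,178,291,200, which equals 87,178,291,200.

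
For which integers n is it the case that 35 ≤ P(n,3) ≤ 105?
5

Solution: P(4,3)=24; P(5,3)=60; P(6,3)=120. So valid n = 5.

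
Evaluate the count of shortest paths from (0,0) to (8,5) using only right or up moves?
1,287

Explanation: Choose 8 rights from 13 moves: C(13,8) = 1,287.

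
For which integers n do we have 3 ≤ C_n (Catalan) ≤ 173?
3, 4, 5, 6

Explanation: C_2=2; C_3=5; C_4=14; C_5=42; C_6=132; C_7=429. So valid n = 3, 4, 5, 6.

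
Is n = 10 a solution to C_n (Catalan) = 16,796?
Yes

Reasoning: C_10 = C(20,10)/(10+1) = 184,756/11 = 16,796, which equals 16,796.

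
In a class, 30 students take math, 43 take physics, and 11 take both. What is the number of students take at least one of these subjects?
62

Reasoning: |A∪B| = |A|+|B|-|A∩B| = 30+43-11 = 62.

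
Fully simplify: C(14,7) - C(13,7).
1,716

Solution: C(14,7) - C(13,7) = C(13,6) = 1,716.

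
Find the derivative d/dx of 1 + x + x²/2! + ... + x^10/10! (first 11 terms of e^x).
1 + x + x²/2! + ... + x^9/9!
Differentiating term by term gives the first 10 terms of e^x.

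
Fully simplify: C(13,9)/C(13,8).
5/9
C(n,k+1)/C(n,k) = (n−k)/(k+1). Here (13−8)/(8+1) = 5/9 = 5/9.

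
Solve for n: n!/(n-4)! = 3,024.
9

Solution: n!/(n-4)! = n×(n-1)×(n-2)×(n-3), a product of 4 consecutive integers ≈ (n−1.5)^4. 3,024^(1/4) + 1.5 ≈ 8.9; check n = 9: 9×8×7×6 = 3,024 ✓. So n = 9.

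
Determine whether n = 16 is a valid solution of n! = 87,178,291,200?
16! = 16·15! = 16·1,307,674,368,000 = 20,922,789,888,000, which does not equal 87,178,291,200.
Final answer: No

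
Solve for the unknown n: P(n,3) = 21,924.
P(n,3) = n(n−1)(n−2) is increasing in n; n(n−1)(n−2) ≈ (n−1)^3 = 21,924 gives n ≈ 29.0. Check: P(27,3) = 17,550, P(28,3) = 19,656, P(29,3) = 21,924 ✓. So n = 29.
Final answer: 29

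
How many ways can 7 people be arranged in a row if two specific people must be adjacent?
Treat pair as unit: (7-1)! arrangements × 2 internal orders = 1,440.
Final answer: 1,440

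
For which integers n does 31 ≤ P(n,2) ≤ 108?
7, 8, 9, 10
P(6,2)=30; P(7,2)=42; P(8,2)=56; P(9,2)=72; P(10,2)=90; P(11,2)=110. So valid n = 7, 8, 9, 10.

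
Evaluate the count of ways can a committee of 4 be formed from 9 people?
C(9,4) = 9! / (4! × (9-4)!)
         = 9! / (4! × 5!)
         = 126

Answer: 126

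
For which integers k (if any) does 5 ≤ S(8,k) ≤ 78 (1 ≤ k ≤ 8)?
7

Solution: S(8,1)=1; S(8,2)=127; S(8,3)=966; S(8,4)=1,701; S(8,5)=1,050; S(8,6)=266; S(8,7)=28; S(8,8)=1. So valid k = 7.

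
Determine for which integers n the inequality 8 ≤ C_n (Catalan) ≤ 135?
4, 5, 6

Reasoning: C_3=5; C_4=14; C_5=42; C_6=132; C_7=429. So valid n = 4, 5, 6.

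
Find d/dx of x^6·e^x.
(6x^5 + x^6)e^x

Solution: Product rule: d/dx[x^6]·e^x + x^6·d/dx[e^x] = 6x^{5}e^x + x^6e^x.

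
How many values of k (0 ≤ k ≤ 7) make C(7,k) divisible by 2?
0

Working:
Checking C(7,k) mod 2 for k = 0..7: none are divisible by 2. Count = 0.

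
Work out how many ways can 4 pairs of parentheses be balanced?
Using the Catalan number formula: C_n = C(2n, n) / (n+1)
C_4 = C(8, 4) / (4+1)
     = 70 / 5
     = 14

Answer: 14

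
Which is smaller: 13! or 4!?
4!
13!=6,227,020,800, 4!=24. 13! > 4!.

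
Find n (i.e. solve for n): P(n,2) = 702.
P(n,2) = n(n−1) is increasing in n; n(n−1) ≈ (n−0.5)^2 = 702 gives n ≈ 27.0. Check: P(25,2) = 600, P(26,2) = 650, P(27,2) = 702 ✓. So n = 27.
Final answer: 27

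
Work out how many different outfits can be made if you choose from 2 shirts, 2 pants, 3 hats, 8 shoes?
96

Reasoning: By the multiplication principle: 2 × 2 × 3 × 8 = 96.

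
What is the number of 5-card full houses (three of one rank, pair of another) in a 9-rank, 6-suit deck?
21,600

Reasoning: Triple rank: 9. Triple suits: C(6,3)=20. Pair rank: 8. Pair suits: C(6,2)=15. Total: 21,600.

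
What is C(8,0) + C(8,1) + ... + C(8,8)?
Sum of binomial coefficients = 2^8 = 256.

Answer: 256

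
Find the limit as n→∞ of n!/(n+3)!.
0

n!/(n+3)! = 1/[(n+1)(n+2)(n+3)] → 0 as n → ∞.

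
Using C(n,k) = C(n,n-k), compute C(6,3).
20
C(6,3) = C(6,3) = 20.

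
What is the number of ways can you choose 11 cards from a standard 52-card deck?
C(52,11) = 60,403,728,840.
Final answer: 60,403,728,840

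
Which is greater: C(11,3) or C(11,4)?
C(11,4)

Explanation: C(11,3)=165, C(11,4)=330.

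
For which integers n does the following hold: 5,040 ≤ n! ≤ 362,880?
7, 8, 9

Reasoning: n! is strictly increasing; 7! = 5,040 and 9! = 362,880, so valid n = 7, 8, 9.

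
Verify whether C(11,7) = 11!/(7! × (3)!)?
False

The correct denominator is 7!×4!, giving C(11,7) = 330; the stated RHS is 11!/(7!×3!) = 1,320 ≠ 330, so the statement does not hold.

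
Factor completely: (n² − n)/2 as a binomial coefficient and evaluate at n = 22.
C(n,2); C(22,2) = 231

(n² − n)/2 = n(n−1)/2 = C(n,2). At n = 22: C(22,2) = 231.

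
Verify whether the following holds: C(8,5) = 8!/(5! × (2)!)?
False

Working:
The correct denominator is 5!×3!, giving C(8,5) = 56; the stated RHS is 8!/(5!×2!) = 168 ≠ 56, so the statement does not hold.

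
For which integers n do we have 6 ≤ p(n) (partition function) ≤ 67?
5, 6, 7, 8, 9, 10, 11
Tabulating p(n) via p(n) = p(n−1) + p(n−2) − p(n−5) − p(n−7) + …: p(4)=5; p(5)=7; p(6)=11; p(7)=15; p(8)=22; p(9)=30; p(10)=42; p(11)=56; p(12)=77. So valid n = 5, 6, 7, 8, 9, 10, 11.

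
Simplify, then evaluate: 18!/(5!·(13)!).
This is C(18,5) = 8,568.
Final answer: 8,568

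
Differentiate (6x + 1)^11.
66(6x + 1)^10

Chain rule: 11(6x+1)^{10} × 6 = 66(6x+1)^{10}.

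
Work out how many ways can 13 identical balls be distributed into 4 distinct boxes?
560

Solution: C(13+4-1, 4-1) = C(16, 3) = 560.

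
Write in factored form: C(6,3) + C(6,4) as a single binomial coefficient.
By Pascal's identity: C(6,3) + C(6,4) = C(7,4) = 35.
Final answer: C(7,4)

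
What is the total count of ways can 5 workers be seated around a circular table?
24

Working:
Circular arrangements: (5-1)! = 24.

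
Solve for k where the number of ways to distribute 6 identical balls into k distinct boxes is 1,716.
8

Reasoning: Stars and bars: the count is C(6+k−1, k−1), increasing in k. k=6: C(11,5) = 462, k=7: C(12,6) = 924, k=8: C(13,7) = 1,716 ✓. So k = 8.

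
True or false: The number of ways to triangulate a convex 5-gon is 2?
Triangulations of a convex 5-gon are counted by the Catalan number C_3: C_3 = C(6,3)/(3+1) = 20/4 = 5.
Final answer: False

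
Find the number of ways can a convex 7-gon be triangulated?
42

Using the Catalan number formula: C_n = C(2n, n) / (n+1)
C_5 = C(10, 5) / (5+1)
     = 252 / 6
     = 42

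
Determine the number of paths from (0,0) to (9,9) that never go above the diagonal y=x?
4,862

Explanation: Counted by the Catalan number C_9: C_9 = C(18,9)/(9+1) = 48,620/10 = 4,862.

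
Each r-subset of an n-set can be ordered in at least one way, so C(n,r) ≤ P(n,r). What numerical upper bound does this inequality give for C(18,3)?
P(18,3) = 18·17·16 = 4,896, so C(18,3) ≤ 4,896. (The bound is loose by a factor of 3! = 6: C(18,3) = 4,896/6 = 816.)
Final answer: 4,896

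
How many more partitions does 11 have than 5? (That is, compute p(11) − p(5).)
49

Reasoning: Pentagonal recurrence p(n) = p(n−1) + p(n−2) − p(n−5) − p(n−7) + …: p(11) = p(10) + p(9) − p(6) − p(4) = 42 + 30 − 11 − 5 = 56.
p(5) = p(4) + p(3) − p(0) = 5 + 3 − 1 = 7.
Difference = 56 − 7 = 49.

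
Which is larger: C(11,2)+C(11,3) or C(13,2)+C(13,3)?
C(13,2)+C(13,3)

First=220, Second=364.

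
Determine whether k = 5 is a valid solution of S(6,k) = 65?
No

S(6,5) = 5·S(5,5) + S(5,4) = 5·1 + 10 = 15, which does not equal 65.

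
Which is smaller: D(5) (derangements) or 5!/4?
5!/4

Explanation: D(5) = (5-1)·[D(4) + D(3)] = 4·[9 + 2] = 44; 5!/4 = 120/4 = 30.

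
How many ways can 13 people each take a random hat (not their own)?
2,290,792,932
Using D(n) = (n-1)[D(n-1) + D(n-2)]:
D(13) = (13-1) × [D(12) + D(11)]
      = 12 × [176214841 + 14684570]
      = 12 × 190899411
      = 2,290,792,932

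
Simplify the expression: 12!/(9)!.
This equals 12×11×10 = 1,320.

Answer: 1,320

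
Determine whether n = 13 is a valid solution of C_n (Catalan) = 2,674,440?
No

Explanation: C_13 = C(26,13)/(13+1) = 10,400,600/14 = 742,900, which does not equal 2,674,440.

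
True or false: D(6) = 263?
Derangements of 6 elements: D(6) = (6-1)·[D(5) + D(4)] = 5·[44 + 9] = 265.
Final answer: False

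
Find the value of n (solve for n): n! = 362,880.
9

Working:
n! is strictly increasing. 7! = 5,040, 8! = 40,320, 9! = 362,880 ✓. So n = 9.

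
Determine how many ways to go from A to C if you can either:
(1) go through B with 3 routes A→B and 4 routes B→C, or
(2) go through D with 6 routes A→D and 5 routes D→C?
Route via B: 3×4=12. Route via D: 6×5=30. Total: 42.

Answer: 42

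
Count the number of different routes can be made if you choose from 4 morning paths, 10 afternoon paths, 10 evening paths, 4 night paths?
1,600

Reasoning: By the multiplication principle: 4 × 10 × 10 × 4 = 1,600.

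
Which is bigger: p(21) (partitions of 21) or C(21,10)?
C(21,10)

Pentagonal recurrence p(n) = p(n−1) + p(n−2) − p(n−5) − p(n−7) + …: p(21) = p(20) + p(19) − p(16) − p(14) + p(9) + p(6) = 627 + 490 − 231 − 135 + 30 + 11 = 792; C(21,10) = 352,716.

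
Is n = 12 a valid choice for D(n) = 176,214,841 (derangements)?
Yes

Explanation: D(12) = (12-1)·[D(11) + D(10)] = 11·[14,684,570 + 1,334,961] = 176,214,841, which equals 176,214,841.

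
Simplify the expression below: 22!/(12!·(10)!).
This is C(22,12) = 646,646.
Final answer: 646,646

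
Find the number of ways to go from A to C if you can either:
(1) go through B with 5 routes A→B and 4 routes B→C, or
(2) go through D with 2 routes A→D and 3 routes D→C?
26

Reasoning: Route via B: 5×4=20. Route via D: 2×3=6. Total: 26.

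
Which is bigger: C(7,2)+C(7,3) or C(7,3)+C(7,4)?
C(7,3)+C(7,4)

Working:
First=56, Second=70.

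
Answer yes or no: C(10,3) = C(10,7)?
Yes

Reasoning: Symmetry C(n,k) = C(n,n-k): C(10,3) = 120 and C(10,7) = 120. Both sides agree, so the statement holds.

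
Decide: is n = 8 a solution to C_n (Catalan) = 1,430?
Yes

Solution: C_8 = C(16,8)/(8+1) = 12,870/9 = 1,430, which equals 1,430.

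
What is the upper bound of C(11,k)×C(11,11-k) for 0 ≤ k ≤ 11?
213,444
C(11,k)·C(11,11-k) = C(11,k)², maximised at the centre k = 5: C(11,5)² = 213,444.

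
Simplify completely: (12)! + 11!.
518,918,400
(12)! + 11! = (12)·11! + 11! = (12+1)·11! = 13·11! = 518,918,400.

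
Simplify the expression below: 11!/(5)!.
332,640

Solution: This equals 11×10×...×6 = 332,640.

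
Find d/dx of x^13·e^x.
(13x^12 + x^13)e^x

Solution: Product rule: d/dx[x^13]·e^x + x^13·d/dx[e^x] = 13x^{12}e^x + x^13e^x.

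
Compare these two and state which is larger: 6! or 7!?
7!

Reasoning: 6!=720, 7!=5,040. 7! > 6!.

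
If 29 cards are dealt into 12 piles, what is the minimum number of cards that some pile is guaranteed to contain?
Pigeonhole: ⌈29/12⌉ = 3.
Final answer: 3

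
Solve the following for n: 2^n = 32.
5

Explanation: 2^5 = 32, so n = 5.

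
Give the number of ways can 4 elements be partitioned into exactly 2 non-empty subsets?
This equals S(4,2), the Stirling number of the 2nd kind.
Using the Stirling recurrence: S(n,k) = k·S(n-1,k) + S(n-1,k-1)
S(4,2) = 2·S(3,2) + S(3,1)
         = 2·3 + 1
         = 6 + 1
         = 7
Final answer: 7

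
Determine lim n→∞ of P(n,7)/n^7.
1

Reasoning: P(n,7) = n(n-1)···(n-6) ≈ n^7 for large n. Limit = 1.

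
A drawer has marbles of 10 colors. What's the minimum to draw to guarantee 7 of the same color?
61

Solution: Worst case: 6 of each = 60. One more: 61.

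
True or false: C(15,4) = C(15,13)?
False

Working:
C(15,4) = 1,365 but C(15,13) = 105; symmetry gives C(15,4) = C(15,11), not C(15,13).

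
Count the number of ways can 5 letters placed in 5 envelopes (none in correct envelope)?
Using D(n) = (n-1)[D(n-1) + D(n-2)]:
D(5) = (5-1) × [D(4) + D(3)]
      = 4 × [9 + 2]
      = 4 × 11
      = 44
Final answer: 44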